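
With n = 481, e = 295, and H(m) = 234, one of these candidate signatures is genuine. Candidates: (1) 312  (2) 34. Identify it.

1

Candidate 1: 312^295 mod 481 = 234
  → matches H(m) = 234
Candidate 2: 34^295 mod 481 = 70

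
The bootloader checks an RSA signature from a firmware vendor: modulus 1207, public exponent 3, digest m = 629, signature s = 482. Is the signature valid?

invalid

s^3 mod 1207 = 743
s^3 mod 1207 = 743, but m = 629.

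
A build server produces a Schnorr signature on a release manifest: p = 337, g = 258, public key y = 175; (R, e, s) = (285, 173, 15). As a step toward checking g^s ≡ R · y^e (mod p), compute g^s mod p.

258

258^2 = 66564 ≡ 175
258^4 ≡ 175^2 = 30625 ≡ 295
258^8 ≡ 295^2 = 87025 ≡ 79
15 = 8 + 4 + 2 + 1, so 258^15 ≡ 79·295·175·258 ≡ 258 (mod 337)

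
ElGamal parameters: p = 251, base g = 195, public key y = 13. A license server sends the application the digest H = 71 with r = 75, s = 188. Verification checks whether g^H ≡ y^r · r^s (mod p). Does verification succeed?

passes

Left side g^H mod p:
195^2 = 38025 ≡ 124
195^4 ≡ 124^2 = 15376 ≡ 65
195^8 ≡ 65^2 = 4225 ≡ 209
195^16 ≡ 209^2 = 43681 ≡ 7
195^32 ≡ 7^2 = 49
195^64 ≡ 49^2 = 2401 ≡ 142
71 = 64 + 4 + 2 + 1, so 195^71 ≡ 142·65·124·195 ≡ 232 (mod 251)
Right side y^r · r^s mod p:
13^2 = 169
13^4 ≡ 169^2 = 28561 ≡ 198
13^8 ≡ 198^2 = 39204 ≡ 48
13^16 ≡ 48^2 = 2304 ≡ 45
13^32 ≡ 45^2 = 2025 ≡ 17
13^64 ≡ 17^2 = 289 ≡ 38
75 = 64 + 8 + 2 + 1, so 13^75 ≡ 38·48·169·13 ≡ 113 (mod 251)
75^2 = 5625 ≡ 103
75^4 ≡ 103^2 = 10609 ≡ 67
75^8 ≡ 67^2 = 4489 ≡ 222
75^16 ≡ 222^2 = 49284 ≡ 88
75^32 ≡ 88^2 = 7744 ≡ 214
75^64 ≡ 214^2 = 45796 ≡ 114
75^128 ≡ 114^2 = 12996 ≡ 195
188 = 128 + 32 + 16 + 8 + 4, so 75^188 ≡ 195·214·88·222·67 ≡ 122 (mod 251)
113·122 = 13786 ≡ 232 (mod 251)
232 ≡ 232 (mod 251), so the signature is genuine.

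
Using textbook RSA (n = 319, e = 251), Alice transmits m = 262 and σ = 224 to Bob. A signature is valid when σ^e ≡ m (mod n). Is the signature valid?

Squares mod 319: σ^1≡224, σ^2≡93, σ^4≡36, σ^8≡20, σ^16≡81, σ^32≡181, σ^64≡223, σ^128≡284
251 = 128 + 64 + 32 + 16 + 8 + 2 + 1, so σ^251 ≡ 284·223·181·81·20·93·224 ≡ 279 (mod 319)
279 ≠ 262, so verification fails.

invalid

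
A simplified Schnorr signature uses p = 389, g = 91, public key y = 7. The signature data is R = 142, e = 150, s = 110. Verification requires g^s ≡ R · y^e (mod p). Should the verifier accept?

g^s mod p:
91^2 = 8281 ≡ 112
91^4 ≡ 112^2 = 12544 ≡ 96
91^8 ≡ 96^2 = 9216 ≡ 269
91^16 ≡ 269^2 = 72361 ≡ 7
91^32 ≡ 7^2 = 49
91^64 ≡ 49^2 = 2401 ≡ 67
110 = 64 + 32 + 8 + 4 + 2, so 91^110 ≡ 67·49·269·96·112 ≡ 35 (mod 389)
R · y^e mod p:
7^2 = 49
7^4 ≡ 49^2 = 2401 ≡ 67
7^8 ≡ 67^2 = 4489 ≡ 210
7^16 ≡ 210^2 = 44100 ≡ 143
7^32 ≡ 143^2 = 20449 ≡ 221
7^64 ≡ 221^2 = 48841 ≡ 216
7^128 ≡ 216^2 = 46656 ≡ 365
150 = 128 + 16 + 4 + 2, so 7^150 ≡ 365·143·67·49 ≡ 129 (mod 389)
142·129 = 18318 ≡ 35 (mod 389)
35 ≡ 35 (mod 389); signature holds.

accept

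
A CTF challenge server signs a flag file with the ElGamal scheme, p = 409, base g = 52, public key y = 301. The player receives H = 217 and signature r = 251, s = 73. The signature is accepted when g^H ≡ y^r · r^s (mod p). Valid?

yes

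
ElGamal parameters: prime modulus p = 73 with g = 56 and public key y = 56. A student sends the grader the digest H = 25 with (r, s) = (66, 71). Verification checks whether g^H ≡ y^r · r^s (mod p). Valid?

Left side g^H mod p:
Squares mod 73: 56^1≡56, 56^2≡70, 56^4≡9, 56^8≡8, 56^16≡64
25 = 16 + 8 + 1, so 56^25 ≡ 64·8·56 ≡ 56 (mod 73)
Right side y^r · r^s mod p:
Squares mod 73: 56^1≡56, 56^2≡70, 56^4≡9, 56^8≡8, 56^16≡64, 56^32≡8, 56^64≡64
66 = 64 + 2, so 56^66 ≡ 64·70 ≡ 27 (mod 73)
Squares mod 73: 66^1≡66, 66^2≡49, 66^4≡65, 66^8≡64, 66^16≡8, 66^32≡64, 66^64≡8
71 = 64 + 4 + 2 + 1, so 66^71 ≡ 8·65·49·66 ≡ 52 (mod 73)
27·52 = 1404 ≡ 17 (mod 73)
56 ≠ 17, so verification fails.

no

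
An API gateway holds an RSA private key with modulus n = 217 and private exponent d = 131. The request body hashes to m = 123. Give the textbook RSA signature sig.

30

Squares mod 217: m^1≡123, m^2≡156, m^4≡32, m^8≡156, m^16≡32, m^32≡156, m^64≡32, m^128≡156
131 = 128 + 2 + 1, so m^131 ≡ 156·156·123 ≡ 30 (mod 217)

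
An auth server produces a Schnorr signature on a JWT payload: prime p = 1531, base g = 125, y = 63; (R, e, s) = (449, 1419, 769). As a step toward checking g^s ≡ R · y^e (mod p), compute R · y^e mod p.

1241

63^2 = 3969 ≡ 907
63^4 ≡ 907^2 = 822649 ≡ 502
63^8 ≡ 502^2 = 252004 ≡ 920
63^16 ≡ 920^2 = 846400 ≡ 1288
63^32 ≡ 1288^2 = 1658944 ≡ 871
63^64 ≡ 871^2 = 758641 ≡ 796
63^128 ≡ 796^2 = 633616 ≡ 1313
63^256 ≡ 1313^2 = 1723969 ≡ 63
63^512 ≡ 63^2 = 3969 ≡ 907
63^1024 ≡ 907^2 = 822649 ≡ 502
1419 = 1024 + 256 + 128 + 8 + 2 + 1, so 63^1419 ≡ 502·63·1313·920·907·63 ≡ 920 (mod 1531)
R · y^e ≡ 449·920 = 413080 ≡ 1241 (mod 1531)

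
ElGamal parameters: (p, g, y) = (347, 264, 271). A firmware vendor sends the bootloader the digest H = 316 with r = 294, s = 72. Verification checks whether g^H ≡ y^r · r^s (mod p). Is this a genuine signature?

forged

Left side g^H mod p:
264^2 = 69696 ≡ 296
264^4 ≡ 296^2 = 87616 ≡ 172
264^8 ≡ 172^2 = 29584 ≡ 89
264^16 ≡ 89^2 = 7921 ≡ 287
264^32 ≡ 287^2 = 82369 ≡ 130
264^64 ≡ 130^2 = 16900 ≡ 244
264^128 ≡ 244^2 = 59536 ≡ 199
264^256 ≡ 199^2 = 39601 ≡ 43
316 = 256 + 32 + 16 + 8 + 4, so 264^316 ≡ 43·130·287·89·172 ≡ 61 (mod 347)
Right side y^r · r^s mod p:
271^2 = 73441 ≡ 224
271^4 ≡ 224^2 = 50176 ≡ 208
271^8 ≡ 208^2 = 43264 ≡ 236
271^16 ≡ 236^2 = 55696 ≡ 176
271^32 ≡ 176^2 = 30976 ≡ 93
271^64 ≡ 93^2 = 8649 ≡ 321
271^128 ≡ 321^2 = 103041 ≡ 329
271^256 ≡ 329^2 = 108241 ≡ 324
294 = 256 + 32 + 4 + 2, so 271^294 ≡ 324·93·208·224 ≡ 194 (mod 347)
294^2 = 86436 ≡ 33
294^4 ≡ 33^2 = 1089 ≡ 48
294^8 ≡ 48^2 = 2304 ≡ 222
294^16 ≡ 222^2 = 49284 ≡ 10
294^32 ≡ 10^2 = 100
294^64 ≡ 100^2 = 10000 ≡ 284
72 = 64 + 8, so 294^72 ≡ 284·222 ≡ 241 (mod 347)
194·241 = 46754 ≡ 256 (mod 347)
61 ≠ 256, so verification fails.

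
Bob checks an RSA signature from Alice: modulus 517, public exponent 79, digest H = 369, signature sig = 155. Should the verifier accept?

sig^2 ≡ 155^2 = 24025 ≡ 243
sig^4 ≡ 243^2 = 59049 ≡ 111
sig^8 ≡ 111^2 = 12321 ≡ 430
sig^16 ≡ 430^2 = 184900 ≡ 331
sig^32 ≡ 331^2 = 109561 ≡ 474
sig^64 ≡ 474^2 = 224676 ≡ 298
79 = 64 + 8 + 4 + 2 + 1, so sig^79 ≡ 298·430·111·243·155 ≡ 56 (mod 517)
sig^79 mod 517 = 56, but H = 369.

reject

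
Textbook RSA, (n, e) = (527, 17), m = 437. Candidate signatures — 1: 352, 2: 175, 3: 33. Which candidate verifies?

1

Candidate 1: 352^17 mod 527 = 437
  → matches m = 437
Candidate 2: 175^17 mod 527 = 90
Candidate 3: 33^17 mod 527 = 407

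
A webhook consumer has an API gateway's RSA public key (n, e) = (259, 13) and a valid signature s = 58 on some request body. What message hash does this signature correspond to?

s^2 ≡ 58^2 = 3364 ≡ 256
s^4 ≡ 256^2 = 65536 ≡ 9
s^8 ≡ 9^2 = 81
13 = 8 + 4 + 1, so s^13 ≡ 81·9·58 ≡ 65 (mod 259)

65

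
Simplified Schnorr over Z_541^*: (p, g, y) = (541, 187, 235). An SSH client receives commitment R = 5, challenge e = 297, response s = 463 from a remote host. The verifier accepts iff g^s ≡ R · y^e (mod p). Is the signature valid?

g^s mod p:
187^2 = 34969 ≡ 345
187^4 ≡ 345^2 = 119025 ≡ 5
187^8 ≡ 5^2 = 25
187^16 ≡ 25^2 = 625 ≡ 84
187^32 ≡ 84^2 = 7056 ≡ 23
187^64 ≡ 23^2 = 529
187^128 ≡ 529^2 = 279841 ≡ 144
187^256 ≡ 144^2 = 20736 ≡ 178
463 = 256 + 128 + 64 + 8 + 4 + 2 + 1, so 187^463 ≡ 178·144·529·25·5·345·187 ≡ 382 (mod 541)
R · y^e mod p:
235^2 = 55225 ≡ 43
235^4 ≡ 43^2 = 1849 ≡ 226
235^8 ≡ 226^2 = 51076 ≡ 222
235^16 ≡ 222^2 = 49284 ≡ 53
235^32 ≡ 53^2 = 2809 ≡ 104
235^64 ≡ 104^2 = 10816 ≡ 537
235^128 ≡ 537^2 = 288369 ≡ 16
235^256 ≡ 16^2 = 256
297 = 256 + 32 + 8 + 1, so 235^297 ≡ 256·104·222·235 ≡ 401 (mod 541)
5·401 = 2005 ≡ 382 (mod 541)
382 ≡ 382 (mod 541); signature holds.

valid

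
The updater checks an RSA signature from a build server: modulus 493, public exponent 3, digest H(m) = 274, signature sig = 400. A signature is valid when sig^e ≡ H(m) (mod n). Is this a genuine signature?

forged

sig^2 ≡ 400^2 = 160000 ≡ 268
3 = 2 + 1, so sig^3 ≡ 268·400 ≡ 219 (mod 493)
The recovered value 219 does not match the digest 274.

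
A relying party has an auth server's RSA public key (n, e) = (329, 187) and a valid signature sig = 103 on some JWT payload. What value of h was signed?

306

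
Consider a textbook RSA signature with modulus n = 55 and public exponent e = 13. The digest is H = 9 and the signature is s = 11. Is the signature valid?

invalid

s^13 mod 55 = 11
s^13 mod 55 = 11, but H = 9.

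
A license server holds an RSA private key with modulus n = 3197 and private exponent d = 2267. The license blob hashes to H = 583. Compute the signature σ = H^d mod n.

491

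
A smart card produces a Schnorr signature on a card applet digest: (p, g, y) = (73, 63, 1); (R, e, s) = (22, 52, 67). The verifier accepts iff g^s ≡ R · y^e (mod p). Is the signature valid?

valid

g^s mod p:
63^2 = 3969 ≡ 27
63^4 ≡ 27^2 = 729 ≡ 72
63^8 ≡ 72^2 = 5184 ≡ 1
63^16 ≡ 1^2 = 1
63^32 ≡ 1^2 = 1
63^64 ≡ 1^2 = 1
67 = 64 + 2 + 1, so 63^67 ≡ 1·27·63 ≡ 22 (mod 73)
R · y^e mod p:
1^2 = 1
1^4 ≡ 1^2 = 1
1^8 ≡ 1^2 = 1
1^16 ≡ 1^2 = 1
1^32 ≡ 1^2 = 1
52 = 32 + 16 + 4, so 1^52 ≡ 1·1·1 ≡ 1 (mod 73)
22·1 = 22 ≡ 22 (mod 73)
22 ≡ 22 (mod 73); signature holds.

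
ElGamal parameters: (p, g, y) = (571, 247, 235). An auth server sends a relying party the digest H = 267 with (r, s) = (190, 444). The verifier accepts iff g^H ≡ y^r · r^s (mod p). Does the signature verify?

does not verify

Left side g^H mod p:
247^2 = 61009 ≡ 483
247^4 ≡ 483^2 = 233289 ≡ 321
247^8 ≡ 321^2 = 103041 ≡ 261
247^16 ≡ 261^2 = 68121 ≡ 172
247^32 ≡ 172^2 = 29584 ≡ 463
247^64 ≡ 463^2 = 214369 ≡ 244
247^128 ≡ 244^2 = 59536 ≡ 152
247^256 ≡ 152^2 = 23104 ≡ 264
267 = 256 + 8 + 2 + 1, so 247^267 ≡ 264·261·483·247 ≡ 254 (mod 571)
Right side y^r · r^s mod p:
235^2 = 55225 ≡ 409
235^4 ≡ 409^2 = 167281 ≡ 549
235^8 ≡ 549^2 = 301401 ≡ 484
235^16 ≡ 484^2 = 234256 ≡ 146
235^32 ≡ 146^2 = 21316 ≡ 189
235^64 ≡ 189^2 = 35721 ≡ 319
235^128 ≡ 319^2 = 101761 ≡ 123
190 = 128 + 32 + 16 + 8 + 4 + 2, so 235^190 ≡ 123·189·146·484·549·409 ≡ 1 (mod 571)
190^2 = 36100 ≡ 127
190^4 ≡ 127^2 = 16129 ≡ 141
190^8 ≡ 141^2 = 19881 ≡ 467
190^16 ≡ 467^2 = 218089 ≡ 538
190^32 ≡ 538^2 = 289444 ≡ 518
190^64 ≡ 518^2 = 268324 ≡ 525
190^128 ≡ 525^2 = 275625 ≡ 403
190^256 ≡ 403^2 = 162409 ≡ 245
444 = 256 + 128 + 32 + 16 + 8 + 4, so 190^444 ≡ 245·403·518·538·467·141 ≡ 125 (mod 571)
1·125 = 125 ≡ 125 (mod 571)
254 ≠ 125, so verification fails.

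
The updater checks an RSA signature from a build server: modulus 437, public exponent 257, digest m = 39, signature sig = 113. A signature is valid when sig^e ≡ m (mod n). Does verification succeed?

fails

Squares mod 437: sig^1≡113, sig^2≡96, sig^4≡39, sig^8≡210, sig^16≡400, sig^32≡58, sig^64≡305, sig^128≡381, sig^256≡77
257 = 256 + 1, so sig^257 ≡ 77·113 ≡ 398 (mod 437)
sig^257 mod 437 = 398, but m = 39.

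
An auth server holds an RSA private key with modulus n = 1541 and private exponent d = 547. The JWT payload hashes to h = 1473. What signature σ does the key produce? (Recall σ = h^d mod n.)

1473

Squares mod 1541: h^1≡1473, h^2≡1, h^4≡1, h^8≡1, h^16≡1, h^32≡1, h^64≡1, h^128≡1, h^256≡1, h^512≡1
547 = 512 + 32 + 2 + 1, so h^547 ≡ 1·1·1·1473 ≡ 1473 (mod 1541)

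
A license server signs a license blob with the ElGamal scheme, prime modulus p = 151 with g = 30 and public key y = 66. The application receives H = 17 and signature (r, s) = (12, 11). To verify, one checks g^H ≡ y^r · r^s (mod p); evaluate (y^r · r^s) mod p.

Squares mod 151: 66^1≡66, 66^2≡128, 66^4≡76, 66^8≡38
12 = 8 + 4, so 66^12 ≡ 38·76 ≡ 19 (mod 151)
Squares mod 151: 12^1≡12, 12^2≡144, 12^4≡49, 12^8≡136
11 = 8 + 2 + 1, so 12^11 ≡ 136·144·12 ≡ 52 (mod 151)
y^r · r^s ≡ 19·52 = 988 ≡ 82 (mod 151)

82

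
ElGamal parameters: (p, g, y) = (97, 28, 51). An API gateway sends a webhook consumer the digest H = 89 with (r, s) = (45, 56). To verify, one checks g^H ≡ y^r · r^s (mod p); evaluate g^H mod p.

63

28^2 = 784 ≡ 8
28^4 ≡ 8^2 = 64
28^8 ≡ 64^2 = 4096 ≡ 22
28^16 ≡ 22^2 = 484 ≡ 96
28^32 ≡ 96^2 = 9216 ≡ 1
28^64 ≡ 1^2 = 1
89 = 64 + 16 + 8 + 1, so 28^89 ≡ 1·96·22·28 ≡ 63 (mod 97)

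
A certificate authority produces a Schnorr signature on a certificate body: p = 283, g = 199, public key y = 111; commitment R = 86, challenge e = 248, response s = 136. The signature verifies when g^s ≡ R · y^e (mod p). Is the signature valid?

g^s mod p:
Squares mod 283: 199^1≡199, 199^2≡264, 199^4≡78, 199^8≡141, 199^16≡71, 199^32≡230, 199^64≡262, 199^128≡158
136 = 128 + 8, so 199^136 ≡ 158·141 ≡ 204 (mod 283)
R · y^e mod p:
Squares mod 283: 111^1≡111, 111^2≡152, 111^4≡181, 111^8≡216, 111^16≡244, 111^32≡106, 111^64≡199, 111^128≡264
248 = 128 + 64 + 32 + 16 + 8, so 111^248 ≡ 264·199·106·244·216 ≡ 134 (mod 283)
86·134 = 11524 ≡ 204 (mod 283)
204 ≡ 204 (mod 283); signature holds.

valid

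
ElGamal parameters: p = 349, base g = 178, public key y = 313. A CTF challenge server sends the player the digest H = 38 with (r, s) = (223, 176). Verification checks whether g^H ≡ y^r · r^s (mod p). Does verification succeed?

Left side g^H mod p:
178^38 mod 349 = 224
Right side y^r · r^s mod p:
313^223 mod 349 = 280
223^176 mod 349 = 171
280·171 = 47880 ≡ 67 (mod 349)
224 ≠ 67, so verification fails.

fails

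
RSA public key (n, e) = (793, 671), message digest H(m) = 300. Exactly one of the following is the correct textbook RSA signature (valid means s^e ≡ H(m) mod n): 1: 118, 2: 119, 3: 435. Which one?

1

Candidate 1: Squares mod 793: 118^1≡118, 118^2≡443, 118^4≡378, 118^8≡144, 118^16≡118, 118^32≡443, 118^64≡378, 118^128≡144, 118^256≡118, 118^512≡443; 671 = 512 + 128 + 16 + 8 + 4 + 2 + 1, so 118^671 ≡ 443·144·118·144·378·443·118 ≡ 300 (mod 793)
  → matches H(m) = 300
Candidate 2: Squares mod 793: 119^1≡119, 119^2≡680, 119^4≡81, 119^8≡217, 119^16≡302, 119^32≡9, 119^64≡81, 119^128≡217, 119^256≡302, 119^512≡9; 671 = 512 + 128 + 16 + 8 + 4 + 2 + 1, so 119^671 ≡ 9·217·302·217·81·680·119 ≡ 241 (mod 793)
Candidate 3: Squares mod 793: 435^1≡435, 435^2≡491, 435^4≡9, 435^8≡81, 435^16≡217, 435^32≡302, 435^64≡9, 435^128≡81, 435^256≡217, 435^512≡302; 671 = 512 + 128 + 16 + 8 + 4 + 2 + 1, so 435^671 ≡ 302·81·217·81·9·491·435 ≡ 297 (mod 793)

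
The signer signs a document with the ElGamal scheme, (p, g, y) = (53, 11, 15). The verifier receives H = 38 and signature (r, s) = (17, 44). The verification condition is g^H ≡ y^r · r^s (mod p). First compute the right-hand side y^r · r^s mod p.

15^17 mod 53 = 10
17^44 mod 53 = 13
y^r · r^s ≡ 10·13 = 130 ≡ 24 (mod 53)

24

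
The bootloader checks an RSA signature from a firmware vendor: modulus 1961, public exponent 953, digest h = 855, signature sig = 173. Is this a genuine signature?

forged

sig^2 ≡ 173^2 = 29929 ≡ 514
sig^4 ≡ 514^2 = 264196 ≡ 1422
sig^8 ≡ 1422^2 = 2022084 ≡ 293
sig^16 ≡ 293^2 = 85849 ≡ 1526
sig^32 ≡ 1526^2 = 2328676 ≡ 969
sig^64 ≡ 969^2 = 938961 ≡ 1603
sig^128 ≡ 1603^2 = 2569609 ≡ 699
sig^256 ≡ 699^2 = 488601 ≡ 312
sig^512 ≡ 312^2 = 97344 ≡ 1255
953 = 512 + 256 + 128 + 32 + 16 + 8 + 1, so sig^953 ≡ 1255·312·699·969·1526·293·173 ≡ 1224 (mod 1961)
sig^953 mod 1961 = 1224, but h = 855.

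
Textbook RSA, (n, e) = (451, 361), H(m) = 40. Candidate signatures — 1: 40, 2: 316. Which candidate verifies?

1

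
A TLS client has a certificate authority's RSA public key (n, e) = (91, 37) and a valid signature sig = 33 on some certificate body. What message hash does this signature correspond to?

Squares mod 91: sig^1≡33, sig^2≡88, sig^4≡9, sig^8≡81, sig^16≡9, sig^32≡81
37 = 32 + 4 + 1, so sig^37 ≡ 81·9·33 ≡ 33 (mod 91)

33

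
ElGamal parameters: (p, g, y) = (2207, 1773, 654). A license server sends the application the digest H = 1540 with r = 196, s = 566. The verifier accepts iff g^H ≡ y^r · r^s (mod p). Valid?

no

Left side g^H mod p:
Squares mod 2207: 1773^1≡1773, 1773^2≡761, 1773^4≡887, 1773^8≡1077, 1773^16≡1254, 1773^32≡1132, 1773^64≡1364, 1773^128≡2202, 1773^256≡25, 1773^512≡625, 1773^1024≡2193
1540 = 1024 + 512 + 4, so 1773^1540 ≡ 2193·625·887 ≡ 769 (mod 2207)
Right side y^r · r^s mod p:
Squares mod 2207: 654^1≡654, 654^2≡1765, 654^4≡1148, 654^8≡325, 654^16≡1896, 654^32≡1820, 654^64≡1900, 654^128≡1555
196 = 128 + 64 + 4, so 654^196 ≡ 1555·1900·1148 ≡ 2053 (mod 2207)
Squares mod 2207: 196^1≡196, 196^2≡897, 196^4≡1261, 196^8≡1081, 196^16≡1058, 196^32≡415, 196^64≡79, 196^128≡1827, 196^256≡945, 196^512≡1397
566 = 512 + 32 + 16 + 4 + 2, so 196^566 ≡ 1397·415·1058·1261·897 ≡ 1568 (mod 2207)
2053·1568 = 3219104 ≡ 1298 (mod 2207)
769 ≠ 1298, so verification fails.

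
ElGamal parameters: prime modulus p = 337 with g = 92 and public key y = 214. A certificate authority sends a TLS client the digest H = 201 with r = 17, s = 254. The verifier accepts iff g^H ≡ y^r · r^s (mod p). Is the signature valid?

Left side g^H mod p:
Squares mod 337: 92^1≡92, 92^2≡39, 92^4≡173, 92^8≡273, 92^16≡52, 92^32≡8, 92^64≡64, 92^128≡52
201 = 128 + 64 + 8 + 1, so 92^201 ≡ 52·64·273·92 ≡ 275 (mod 337)
Right side y^r · r^s mod p:
Squares mod 337: 214^1≡214, 214^2≡301, 214^4≡285, 214^8≡8, 214^16≡64
17 = 16 + 1, so 214^17 ≡ 64·214 ≡ 216 (mod 337)
Squares mod 337: 17^1≡17, 17^2≡289, 17^4≡282, 17^8≡329, 17^16≡64, 17^32≡52, 17^64≡8, 17^128≡64
254 = 128 + 64 + 32 + 16 + 8 + 4 + 2, so 17^254 ≡ 64·8·52·64·329·282·289 ≡ 27 (mod 337)
216·27 = 5832 ≡ 103 (mod 337)
275 ≠ 103, so verification fails.

invalid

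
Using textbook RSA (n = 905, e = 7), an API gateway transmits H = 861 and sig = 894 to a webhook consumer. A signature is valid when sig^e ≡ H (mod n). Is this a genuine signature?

Squares mod 905: sig^1≡894, sig^2≡121, sig^4≡161
7 = 4 + 2 + 1, so sig^7 ≡ 161·121·894 ≡ 194 (mod 905)
194 ≠ 861, so verification fails.

forged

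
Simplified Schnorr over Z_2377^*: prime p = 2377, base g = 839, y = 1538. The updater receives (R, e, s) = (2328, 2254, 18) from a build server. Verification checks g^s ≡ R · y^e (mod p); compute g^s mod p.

2303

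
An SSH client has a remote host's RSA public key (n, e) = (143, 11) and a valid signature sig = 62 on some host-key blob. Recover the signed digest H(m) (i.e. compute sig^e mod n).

95

sig^2 ≡ 62^2 = 3844 ≡ 126
sig^4 ≡ 126^2 = 15876 ≡ 3
sig^8 ≡ 3^2 = 9
11 = 8 + 2 + 1, so sig^11 ≡ 9·126·62 ≡ 95 (mod 143)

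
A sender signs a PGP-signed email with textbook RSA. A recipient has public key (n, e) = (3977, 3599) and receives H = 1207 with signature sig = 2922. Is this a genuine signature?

forged

Squares mod 3977: sig^1≡2922, sig^2≡3442, sig^4≡3858, sig^8≡2230, sig^16≡1650, sig^32≡2232, sig^64≡2620, sig^128≡98, sig^256≡1650, sig^512≡2232, sig^1024≡2620, sig^2048≡98
3599 = 2048 + 1024 + 512 + 8 + 4 + 2 + 1, so sig^3599 ≡ 98·2620·2232·2230·3858·3442·2922 ≡ 671 (mod 3977)
The recovered value 671 does not match the digest 1207.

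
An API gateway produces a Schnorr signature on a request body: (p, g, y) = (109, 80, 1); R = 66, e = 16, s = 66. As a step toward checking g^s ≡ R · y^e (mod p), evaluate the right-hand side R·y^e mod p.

66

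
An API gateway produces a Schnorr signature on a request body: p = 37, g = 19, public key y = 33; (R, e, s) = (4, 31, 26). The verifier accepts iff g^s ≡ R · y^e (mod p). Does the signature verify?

verifies

g^s mod p:
19^26 mod 37 = 25
R · y^e mod p:
33^31 mod 37 = 34
4·34 = 136 ≡ 25 (mod 37)
25 ≡ 25 (mod 37); signature holds.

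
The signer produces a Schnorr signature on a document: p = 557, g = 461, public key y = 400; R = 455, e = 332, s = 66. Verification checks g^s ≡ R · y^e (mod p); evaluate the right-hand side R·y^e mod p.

414

400^2 = 160000 ≡ 141
400^4 ≡ 141^2 = 19881 ≡ 386
400^8 ≡ 386^2 = 148996 ≡ 277
400^16 ≡ 277^2 = 76729 ≡ 420
400^32 ≡ 420^2 = 176400 ≡ 388
400^64 ≡ 388^2 = 150544 ≡ 154
400^128 ≡ 154^2 = 23716 ≡ 322
400^256 ≡ 322^2 = 103684 ≡ 82
332 = 256 + 64 + 8 + 4, so 400^332 ≡ 82·154·277·386 ≡ 127 (mod 557)
R · y^e ≡ 455·127 = 57785 ≡ 414 (mod 557)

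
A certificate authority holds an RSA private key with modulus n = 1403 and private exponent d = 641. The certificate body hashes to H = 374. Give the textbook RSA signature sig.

Squares mod 1403: H^1≡374, H^2≡979, H^4≡192, H^8≡386, H^16≡278, H^32≡119, H^64≡131, H^128≡325, H^256≡400, H^512≡58
641 = 512 + 128 + 1, so H^641 ≡ 58·325·374 ≡ 1228 (mod 1403)

1228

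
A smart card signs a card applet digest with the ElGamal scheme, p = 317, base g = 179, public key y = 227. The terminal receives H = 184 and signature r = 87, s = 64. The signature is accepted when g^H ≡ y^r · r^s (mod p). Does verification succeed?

Left side g^H mod p:
179^2 = 32041 ≡ 24
179^4 ≡ 24^2 = 576 ≡ 259
179^8 ≡ 259^2 = 67081 ≡ 194
179^16 ≡ 194^2 = 37636 ≡ 230
179^32 ≡ 230^2 = 52900 ≡ 278
179^64 ≡ 278^2 = 77284 ≡ 253
179^128 ≡ 253^2 = 64009 ≡ 292
184 = 128 + 32 + 16 + 8, so 179^184 ≡ 292·278·230·194 ≡ 54 (mod 317)
Right side y^r · r^s mod p:
227^2 = 51529 ≡ 175
227^4 ≡ 175^2 = 30625 ≡ 193
227^8 ≡ 193^2 = 37249 ≡ 160
227^16 ≡ 160^2 = 25600 ≡ 240
227^32 ≡ 240^2 = 57600 ≡ 223
227^64 ≡ 223^2 = 49729 ≡ 277
87 = 64 + 16 + 4 + 2 + 1, so 227^87 ≡ 277·240·193·175·227 ≡ 160 (mod 317)
87^2 = 7569 ≡ 278
87^4 ≡ 278^2 = 77284 ≡ 253
87^8 ≡ 253^2 = 64009 ≡ 292
87^16 ≡ 292^2 = 85264 ≡ 308
87^32 ≡ 308^2 = 94864 ≡ 81
87^64 ≡ 81^2 = 6561 ≡ 221
160·221 = 35360 ≡ 173 (mod 317)
54 ≠ 173, so verification fails.

fails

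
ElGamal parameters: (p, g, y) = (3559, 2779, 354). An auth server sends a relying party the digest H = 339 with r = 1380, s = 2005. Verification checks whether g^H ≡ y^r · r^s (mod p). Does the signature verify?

does not verify

Left side g^H mod p:
2779^2 = 7722841 ≡ 3370
2779^4 ≡ 3370^2 = 11356900 ≡ 131
2779^8 ≡ 131^2 = 17161 ≡ 2925
2779^16 ≡ 2925^2 = 8555625 ≡ 3348
2779^32 ≡ 3348^2 = 11209104 ≡ 1813
2779^64 ≡ 1813^2 = 3286969 ≡ 2012
2779^128 ≡ 2012^2 = 4048144 ≡ 1561
2779^256 ≡ 1561^2 = 2436721 ≡ 2365
339 = 256 + 64 + 16 + 2 + 1, so 2779^339 ≡ 2365·2012·3348·3370·2779 ≡ 3439 (mod 3559)
Right side y^r · r^s mod p:
354^2 = 125316 ≡ 751
354^4 ≡ 751^2 = 564001 ≡ 1679
354^8 ≡ 1679^2 = 2819041 ≡ 313
354^16 ≡ 313^2 = 97969 ≡ 1876
354^32 ≡ 1876^2 = 3519376 ≡ 3084
354^64 ≡ 3084^2 = 9511056 ≡ 1408
354^128 ≡ 1408^2 = 1982464 ≡ 101
354^256 ≡ 101^2 = 10201 ≡ 3083
354^512 ≡ 3083^2 = 9504889 ≡ 2359
354^1024 ≡ 2359^2 = 5564881 ≡ 2164
1380 = 1024 + 256 + 64 + 32 + 4, so 354^1380 ≡ 2164·3083·1408·3084·1679 ≡ 1973 (mod 3559)
1380^2 = 1904400 ≡ 335
1380^4 ≡ 335^2 = 112225 ≡ 1896
1380^8 ≡ 1896^2 = 3594816 ≡ 226
1380^16 ≡ 226^2 = 51076 ≡ 1250
1380^32 ≡ 1250^2 = 1562500 ≡ 99
1380^64 ≡ 99^2 = 9801 ≡ 2683
1380^128 ≡ 2683^2 = 7198489 ≡ 2191
1380^256 ≡ 2191^2 = 4800481 ≡ 2949
1380^512 ≡ 2949^2 = 8696601 ≡ 1964
1380^1024 ≡ 1964^2 = 3857296 ≡ 2899
2005 = 1024 + 512 + 256 + 128 + 64 + 16 + 4 + 1, so 1380^2005 ≡ 2899·1964·2949·2191·2683·1250·1896·1380 ≡ 1453 (mod 3559)
1973·1453 = 2866769 ≡ 1774 (mod 3559)
3439 ≠ 1774, so verification fails.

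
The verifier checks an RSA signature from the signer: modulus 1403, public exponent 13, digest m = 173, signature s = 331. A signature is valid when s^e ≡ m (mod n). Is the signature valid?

s^2 ≡ 331^2 = 109561 ≡ 127
s^4 ≡ 127^2 = 16129 ≡ 696
s^8 ≡ 696^2 = 484416 ≡ 381
13 = 8 + 4 + 1, so s^13 ≡ 381·696·331 ≡ 173 (mod 1403)
s^13 mod 1403 = 173 matches m.

valid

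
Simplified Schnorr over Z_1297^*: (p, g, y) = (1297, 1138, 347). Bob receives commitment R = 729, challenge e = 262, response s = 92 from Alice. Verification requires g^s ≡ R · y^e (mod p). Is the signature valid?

valid

g^s mod p:
1138^92 mod 1297 = 48
R · y^e mod p:
347^262 mod 1297 = 347
729·347 = 252963 ≡ 48 (mod 1297)
48 ≡ 48 (mod 1297); signature holds.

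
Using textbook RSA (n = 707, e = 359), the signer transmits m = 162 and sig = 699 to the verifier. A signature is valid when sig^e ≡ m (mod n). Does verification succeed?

sig^2 ≡ 699^2 = 488601 ≡ 64
sig^4 ≡ 64^2 = 4096 ≡ 561
sig^8 ≡ 561^2 = 314721 ≡ 106
sig^16 ≡ 106^2 = 11236 ≡ 631
sig^32 ≡ 631^2 = 398161 ≡ 120
sig^64 ≡ 120^2 = 14400 ≡ 260
sig^128 ≡ 260^2 = 67600 ≡ 435
sig^256 ≡ 435^2 = 189225 ≡ 456
359 = 256 + 64 + 32 + 4 + 2 + 1, so sig^359 ≡ 456·260·120·561·64·699 ≡ 545 (mod 707)
The recovered value 545 does not match the digest 162.

fails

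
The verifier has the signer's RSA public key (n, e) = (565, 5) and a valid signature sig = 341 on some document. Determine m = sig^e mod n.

sig^2 ≡ 341^2 = 116281 ≡ 456
sig^4 ≡ 456^2 = 207936 ≡ 16
5 = 4 + 1, so sig^5 ≡ 16·341 ≡ 371 (mod 565)

371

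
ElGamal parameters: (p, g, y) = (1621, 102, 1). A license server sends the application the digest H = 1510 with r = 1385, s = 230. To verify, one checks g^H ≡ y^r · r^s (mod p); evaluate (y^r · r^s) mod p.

1^1385 mod 1621 = 1
1385^230 mod 1621 = 471
y^r · r^s ≡ 1·471 = 471 ≡ 471 (mod 1621)

471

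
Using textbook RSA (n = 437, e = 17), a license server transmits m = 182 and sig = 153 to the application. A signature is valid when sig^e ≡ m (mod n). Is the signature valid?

sig^2 ≡ 153^2 = 23409 ≡ 248
sig^4 ≡ 248^2 = 61504 ≡ 324
sig^8 ≡ 324^2 = 104976 ≡ 96
sig^16 ≡ 96^2 = 9216 ≡ 39
17 = 16 + 1, so sig^17 ≡ 39·153 ≡ 286 (mod 437)
The recovered value 286 does not match the digest 182.

invalid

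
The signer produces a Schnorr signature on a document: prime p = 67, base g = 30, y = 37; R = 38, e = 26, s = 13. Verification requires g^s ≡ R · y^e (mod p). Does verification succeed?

passes

g^s mod p:
30^13 mod 67 = 30
R · y^e mod p:
37^26 mod 67 = 29
38·29 = 1102 ≡ 30 (mod 67)
30 ≡ 30 (mod 67); signature holds.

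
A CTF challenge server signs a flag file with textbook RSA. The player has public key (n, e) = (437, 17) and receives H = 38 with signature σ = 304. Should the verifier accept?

σ^2 ≡ 304^2 = 92416 ≡ 209
σ^4 ≡ 209^2 = 43681 ≡ 418
σ^8 ≡ 418^2 = 174724 ≡ 361
σ^16 ≡ 361^2 = 130321 ≡ 95
17 = 16 + 1, so σ^17 ≡ 95·304 ≡ 38 (mod 437)
Since 38 equals the digest 38, verification succeeds.

accept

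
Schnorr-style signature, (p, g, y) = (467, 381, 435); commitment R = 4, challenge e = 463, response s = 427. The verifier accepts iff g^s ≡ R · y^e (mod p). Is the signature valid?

valid

g^s mod p:
381^2 = 145161 ≡ 391
381^4 ≡ 391^2 = 152881 ≡ 172
381^8 ≡ 172^2 = 29584 ≡ 163
381^16 ≡ 163^2 = 26569 ≡ 417
381^32 ≡ 417^2 = 173889 ≡ 165
381^64 ≡ 165^2 = 27225 ≡ 139
381^128 ≡ 139^2 = 19321 ≡ 174
381^256 ≡ 174^2 = 30276 ≡ 388
427 = 256 + 128 + 32 + 8 + 2 + 1, so 381^427 ≡ 388·174·165·163·391·381 ≡ 443 (mod 467)
R · y^e mod p:
435^2 = 189225 ≡ 90
435^4 ≡ 90^2 = 8100 ≡ 161
435^8 ≡ 161^2 = 25921 ≡ 236
435^16 ≡ 236^2 = 55696 ≡ 123
435^32 ≡ 123^2 = 15129 ≡ 185
435^64 ≡ 185^2 = 34225 ≡ 134
435^128 ≡ 134^2 = 17956 ≡ 210
435^256 ≡ 210^2 = 44100 ≡ 202
463 = 256 + 128 + 64 + 8 + 4 + 2 + 1, so 435^463 ≡ 202·210·134·236·161·90·435 ≡ 461 (mod 467)
4·461 = 1844 ≡ 443 (mod 467)
443 ≡ 443 (mod 467); signature holds.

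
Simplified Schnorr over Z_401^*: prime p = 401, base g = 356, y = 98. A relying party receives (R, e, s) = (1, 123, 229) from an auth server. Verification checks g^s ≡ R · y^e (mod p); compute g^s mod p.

45

356^2 = 126736 ≡ 20
356^4 ≡ 20^2 = 400
356^8 ≡ 400^2 = 160000 ≡ 1
356^16 ≡ 1^2 = 1
356^32 ≡ 1^2 = 1
356^64 ≡ 1^2 = 1
356^128 ≡ 1^2 = 1
229 = 128 + 64 + 32 + 4 + 1, so 356^229 ≡ 1·1·1·400·356 ≡ 45 (mod 401)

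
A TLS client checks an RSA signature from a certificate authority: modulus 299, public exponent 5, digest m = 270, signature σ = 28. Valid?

σ^5 mod 299 = 227
σ^5 mod 299 = 227, but m = 270.

no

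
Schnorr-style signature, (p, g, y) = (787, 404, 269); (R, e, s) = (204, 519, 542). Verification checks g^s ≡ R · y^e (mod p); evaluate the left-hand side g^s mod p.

404^542 mod 787 = 719

719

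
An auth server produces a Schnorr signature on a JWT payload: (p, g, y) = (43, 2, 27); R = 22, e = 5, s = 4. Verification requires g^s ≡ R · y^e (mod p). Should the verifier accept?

g^s mod p:
2^2 = 4
2^4 ≡ 4^2 = 16
R · y^e mod p:
27^2 = 729 ≡ 41
27^4 ≡ 41^2 = 1681 ≡ 4
5 = 4 + 1, so 27^5 ≡ 4·27 ≡ 22 (mod 43)
22·22 = 484 ≡ 11 (mod 43)
16 ≠ 11; the check fails.

reject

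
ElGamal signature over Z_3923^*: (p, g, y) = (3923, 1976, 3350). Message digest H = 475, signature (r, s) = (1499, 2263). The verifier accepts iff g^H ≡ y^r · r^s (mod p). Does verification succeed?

Left side g^H mod p:
1976^2 = 3904576 ≡ 1191
1976^4 ≡ 1191^2 = 1418481 ≡ 2278
1976^8 ≡ 2278^2 = 5189284 ≡ 3078
1976^16 ≡ 3078^2 = 9474084 ≡ 39
1976^32 ≡ 39^2 = 1521
1976^64 ≡ 1521^2 = 2313441 ≡ 2794
1976^128 ≡ 2794^2 = 7806436 ≡ 3589
1976^256 ≡ 3589^2 = 12880921 ≡ 1712
475 = 256 + 128 + 64 + 16 + 8 + 2 + 1, so 1976^475 ≡ 1712·3589·2794·39·3078·1191·1976 ≡ 2365 (mod 3923)
Right side y^r · r^s mod p:
3350^2 = 11222500 ≡ 2720
3350^4 ≡ 2720^2 = 7398400 ≡ 3545
3350^8 ≡ 3545^2 = 12567025 ≡ 1656
3350^16 ≡ 1656^2 = 2742336 ≡ 159
3350^32 ≡ 159^2 = 25281 ≡ 1743
3350^64 ≡ 1743^2 = 3038049 ≡ 1647
3350^128 ≡ 1647^2 = 2712609 ≡ 1816
3350^256 ≡ 1816^2 = 3297856 ≡ 2536
3350^512 ≡ 2536^2 = 6431296 ≡ 1499
3350^1024 ≡ 1499^2 = 2247001 ≡ 3045
1499 = 1024 + 256 + 128 + 64 + 16 + 8 + 2 + 1, so 3350^1499 ≡ 3045·2536·1816·1647·159·1656·2720·3350 ≡ 1191 (mod 3923)
1499^2 = 2247001 ≡ 3045
1499^4 ≡ 3045^2 = 9272025 ≡ 1976
1499^8 ≡ 1976^2 = 3904576 ≡ 1191
1499^16 ≡ 1191^2 = 1418481 ≡ 2278
1499^32 ≡ 2278^2 = 5189284 ≡ 3078
1499^64 ≡ 3078^2 = 9474084 ≡ 39
1499^128 ≡ 39^2 = 1521
1499^256 ≡ 1521^2 = 2313441 ≡ 2794
1499^512 ≡ 2794^2 = 7806436 ≡ 3589
1499^1024 ≡ 3589^2 = 12880921 ≡ 1712
1499^2048 ≡ 1712^2 = 2930944 ≡ 463
2263 = 2048 + 128 + 64 + 16 + 4 + 2 + 1, so 1499^2263 ≡ 463·1521·39·2278·1976·3045·1499 ≡ 2950 (mod 3923)
1191·2950 = 3513450 ≡ 2365 (mod 3923)
2365 ≡ 2365 (mod 3923), so the signature is genuine.

passes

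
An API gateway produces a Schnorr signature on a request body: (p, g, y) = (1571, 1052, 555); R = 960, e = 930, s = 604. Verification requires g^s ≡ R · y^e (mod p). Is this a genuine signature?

g^s mod p:
1052^604 mod 1571 = 742
R · y^e mod p:
555^930 mod 1571 = 783
960·783 = 751680 ≡ 742 (mod 1571)
742 ≡ 742 (mod 1571); signature holds.

genuine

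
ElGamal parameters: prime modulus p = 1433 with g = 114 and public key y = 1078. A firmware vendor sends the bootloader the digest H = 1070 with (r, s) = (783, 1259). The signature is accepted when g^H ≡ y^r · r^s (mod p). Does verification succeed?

Left side g^H mod p:
114^2 = 12996 ≡ 99
114^4 ≡ 99^2 = 9801 ≡ 1203
114^8 ≡ 1203^2 = 1447209 ≡ 1312
114^16 ≡ 1312^2 = 1721344 ≡ 311
114^32 ≡ 311^2 = 96721 ≡ 710
114^64 ≡ 710^2 = 504100 ≡ 1117
114^128 ≡ 1117^2 = 1247689 ≡ 979
114^256 ≡ 979^2 = 958441 ≡ 1197
114^512 ≡ 1197^2 = 1432809 ≡ 1242
114^1024 ≡ 1242^2 = 1542564 ≡ 656
1070 = 1024 + 32 + 8 + 4 + 2, so 114^1070 ≡ 656·710·1312·1203·99 ≡ 81 (mod 1433)
Right side y^r · r^s mod p:
1078^2 = 1162084 ≡ 1354
1078^4 ≡ 1354^2 = 1833316 ≡ 509
1078^8 ≡ 509^2 = 259081 ≡ 1141
1078^16 ≡ 1141^2 = 1301881 ≡ 717
1078^32 ≡ 717^2 = 514089 ≡ 1075
1078^64 ≡ 1075^2 = 1155625 ≡ 627
1078^128 ≡ 627^2 = 393129 ≡ 487
1078^256 ≡ 487^2 = 237169 ≡ 724
1078^512 ≡ 724^2 = 524176 ≡ 1131
783 = 512 + 256 + 8 + 4 + 2 + 1, so 1078^783 ≡ 1131·724·1141·509·1354·1078 ≡ 1305 (mod 1433)
783^2 = 613089 ≡ 1198
783^4 ≡ 1198^2 = 1435204 ≡ 771
783^8 ≡ 771^2 = 594441 ≡ 1179
783^16 ≡ 1179^2 = 1390041 ≡ 31
783^32 ≡ 31^2 = 961
783^64 ≡ 961^2 = 923521 ≡ 669
783^128 ≡ 669^2 = 447561 ≡ 465
783^256 ≡ 465^2 = 216225 ≡ 1275
783^512 ≡ 1275^2 = 1625625 ≡ 603
783^1024 ≡ 603^2 = 363609 ≡ 1060
1259 = 1024 + 128 + 64 + 32 + 8 + 2 + 1, so 783^1259 ≡ 1060·465·669·961·1179·1198·783 ≡ 213 (mod 1433)
1305·213 = 277965 ≡ 1396 (mod 1433)
81 ≠ 1396, so verification fails.

fails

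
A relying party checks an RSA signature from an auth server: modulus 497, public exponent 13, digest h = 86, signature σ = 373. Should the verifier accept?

σ^2 ≡ 373^2 = 139129 ≡ 466
σ^4 ≡ 466^2 = 217156 ≡ 464
σ^8 ≡ 464^2 = 215296 ≡ 95
13 = 8 + 4 + 1, so σ^13 ≡ 95·464·373 ≡ 86 (mod 497)
86 = h, so the signature checks out.

accept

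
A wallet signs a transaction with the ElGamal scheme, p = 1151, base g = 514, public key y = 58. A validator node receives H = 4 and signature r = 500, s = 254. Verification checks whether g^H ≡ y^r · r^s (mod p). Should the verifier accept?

accept

Left side g^H mod p:
514^4 mod 1151 = 859
Right side y^r · r^s mod p:
58^500 mod 1151 = 835
500^254 mod 1151 = 540
835·540 = 450900 ≡ 859 (mod 1151)
859 ≡ 859 (mod 1151), so the signature is genuine.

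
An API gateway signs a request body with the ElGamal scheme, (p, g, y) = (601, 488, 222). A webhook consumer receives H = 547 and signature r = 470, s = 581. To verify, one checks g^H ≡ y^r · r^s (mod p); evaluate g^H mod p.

46

488^547 mod 601 = 46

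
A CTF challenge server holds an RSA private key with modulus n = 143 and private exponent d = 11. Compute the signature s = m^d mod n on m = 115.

71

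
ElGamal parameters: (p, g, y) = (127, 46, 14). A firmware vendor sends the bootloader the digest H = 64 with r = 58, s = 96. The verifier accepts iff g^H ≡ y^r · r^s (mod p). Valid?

yes

Left side g^H mod p:
46^64 mod 127 = 81
Right side y^r · r^s mod p:
14^58 mod 127 = 121
58^96 mod 127 = 50
121·50 = 6050 ≡ 81 (mod 127)
81 ≡ 81 (mod 127), so the signature is genuine.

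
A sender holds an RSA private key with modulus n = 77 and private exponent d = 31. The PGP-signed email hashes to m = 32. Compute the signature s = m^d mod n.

32

Squares mod 77: m^1≡32, m^2≡23, m^4≡67, m^8≡23, m^16≡67
31 = 16 + 8 + 4 + 2 + 1, so m^31 ≡ 67·23·67·23·32 ≡ 32 (mod 77)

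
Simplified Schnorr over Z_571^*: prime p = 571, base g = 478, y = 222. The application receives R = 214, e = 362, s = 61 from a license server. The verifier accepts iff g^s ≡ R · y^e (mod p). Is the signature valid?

g^s mod p:
478^2 = 228484 ≡ 84
478^4 ≡ 84^2 = 7056 ≡ 204
478^8 ≡ 204^2 = 41616 ≡ 504
478^16 ≡ 504^2 = 254016 ≡ 492
478^32 ≡ 492^2 = 242064 ≡ 531
61 = 32 + 16 + 8 + 4 + 1, so 478^61 ≡ 531·492·504·204·478 ≡ 379 (mod 571)
R · y^e mod p:
222^2 = 49284 ≡ 178
222^4 ≡ 178^2 = 31684 ≡ 279
222^8 ≡ 279^2 = 77841 ≡ 185
222^16 ≡ 185^2 = 34225 ≡ 536
222^32 ≡ 536^2 = 287296 ≡ 83
222^64 ≡ 83^2 = 6889 ≡ 37
222^128 ≡ 37^2 = 1369 ≡ 227
222^256 ≡ 227^2 = 51529 ≡ 139
362 = 256 + 64 + 32 + 8 + 2, so 222^362 ≡ 139·37·83·185·178 ≡ 394 (mod 571)
214·394 = 84316 ≡ 379 (mod 571)
379 ≡ 379 (mod 571); signature holds.

valid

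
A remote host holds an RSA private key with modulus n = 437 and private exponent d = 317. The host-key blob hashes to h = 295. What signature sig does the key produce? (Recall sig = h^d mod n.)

33

h^2 ≡ 295^2 = 87025 ≡ 62
h^4 ≡ 62^2 = 3844 ≡ 348
h^8 ≡ 348^2 = 121104 ≡ 55
h^16 ≡ 55^2 = 3025 ≡ 403
h^32 ≡ 403^2 = 162409 ≡ 282
h^64 ≡ 282^2 = 79524 ≡ 427
h^128 ≡ 427^2 = 182329 ≡ 100
h^256 ≡ 100^2 = 10000 ≡ 386
317 = 256 + 32 + 16 + 8 + 4 + 1, so h^317 ≡ 386·282·403·55·348·295 ≡ 33 (mod 437)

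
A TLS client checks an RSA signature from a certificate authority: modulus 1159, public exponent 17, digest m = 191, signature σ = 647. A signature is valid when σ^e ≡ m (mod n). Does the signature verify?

verifies

σ^17 mod 1159 = 191
Since 191 equals the digest 191, verification succeeds.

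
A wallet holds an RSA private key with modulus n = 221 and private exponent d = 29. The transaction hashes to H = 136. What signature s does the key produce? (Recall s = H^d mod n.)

H^2 ≡ 136^2 = 18496 ≡ 153
H^4 ≡ 153^2 = 23409 ≡ 204
H^8 ≡ 204^2 = 41616 ≡ 68
H^16 ≡ 68^2 = 4624 ≡ 204
29 = 16 + 8 + 4 + 1, so H^29 ≡ 204·68·204·136 ≡ 119 (mod 221)

119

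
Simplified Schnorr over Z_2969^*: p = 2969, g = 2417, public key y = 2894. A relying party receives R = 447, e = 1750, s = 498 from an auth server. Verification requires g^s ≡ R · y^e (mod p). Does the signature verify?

g^s mod p:
2417^2 = 5841889 ≡ 1866
2417^4 ≡ 1866^2 = 3481956 ≡ 2288
2417^8 ≡ 2288^2 = 5234944 ≡ 597
2417^16 ≡ 597^2 = 356409 ≡ 129
2417^32 ≡ 129^2 = 16641 ≡ 1796
2417^64 ≡ 1796^2 = 3225616 ≡ 1282
2417^128 ≡ 1282^2 = 1643524 ≡ 1667
2417^256 ≡ 1667^2 = 2778889 ≡ 2874
498 = 256 + 128 + 64 + 32 + 16 + 2, so 2417^498 ≡ 2874·1667·1282·1796·129·1866 ≡ 395 (mod 2969)
R · y^e mod p:
2894^2 = 8375236 ≡ 2656
2894^4 ≡ 2656^2 = 7054336 ≡ 2961
2894^8 ≡ 2961^2 = 8767521 ≡ 64
2894^16 ≡ 64^2 = 4096 ≡ 1127
2894^32 ≡ 1127^2 = 1270129 ≡ 2366
2894^64 ≡ 2366^2 = 5597956 ≡ 1391
2894^128 ≡ 1391^2 = 1934881 ≡ 2062
2894^256 ≡ 2062^2 = 4251844 ≡ 236
2894^512 ≡ 236^2 = 55696 ≡ 2254
2894^1024 ≡ 2254^2 = 5080516 ≡ 557
1750 = 1024 + 512 + 128 + 64 + 16 + 4 + 2, so 2894^1750 ≡ 557·2254·2062·1391·1127·2961·2656 ≡ 904 (mod 2969)
447·904 = 404088 ≡ 304 (mod 2969)
395 ≠ 304; the check fails.

does not verify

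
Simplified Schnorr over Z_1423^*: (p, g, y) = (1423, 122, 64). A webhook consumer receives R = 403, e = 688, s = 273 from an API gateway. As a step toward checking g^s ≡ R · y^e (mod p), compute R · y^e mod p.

589

64^688 mod 1423 = 1315
R · y^e ≡ 403·1315 = 529945 ≡ 589 (mod 1423)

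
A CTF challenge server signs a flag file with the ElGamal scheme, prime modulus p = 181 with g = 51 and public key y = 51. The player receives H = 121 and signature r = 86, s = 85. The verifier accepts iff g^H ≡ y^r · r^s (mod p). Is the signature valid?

valid

Left side g^H mod p:
Squares mod 181: 51^1≡51, 51^2≡67, 51^4≡145, 51^8≡29, 51^16≡117, 51^32≡114, 51^64≡145
121 = 64 + 32 + 16 + 8 + 1, so 51^121 ≡ 145·114·117·29·51 ≡ 51 (mod 181)
Right side y^r · r^s mod p:
Squares mod 181: 51^1≡51, 51^2≡67, 51^4≡145, 51^8≡29, 51^16≡117, 51^32≡114, 51^64≡145
86 = 64 + 16 + 4 + 2, so 51^86 ≡ 145·117·145·67 ≡ 176 (mod 181)
Squares mod 181: 86^1≡86, 86^2≡156, 86^4≡82, 86^8≡27, 86^16≡5, 86^32≡25, 86^64≡82
85 = 64 + 16 + 4 + 1, so 86^85 ≡ 82·5·82·86 ≡ 26 (mod 181)
176·26 = 4576 ≡ 51 (mod 181)
51 ≡ 51 (mod 181), so the signature is genuine.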